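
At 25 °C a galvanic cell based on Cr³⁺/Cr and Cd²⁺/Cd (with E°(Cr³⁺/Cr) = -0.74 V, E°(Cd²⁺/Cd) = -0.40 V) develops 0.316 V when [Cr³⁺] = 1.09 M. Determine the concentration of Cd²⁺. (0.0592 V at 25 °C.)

From the Nernst equation, log Q = n(E° − E)/0.0592 = 6(0.34 − 0.316)/0.0592 = 2.432, so Q = 271.
With Q = [Cr³⁺]^2/[Cd²⁺]^3 and the known concentrations, [Cd²⁺]^3 in the denominator gives [Cd²⁺] = 0.16 M.

0.16 M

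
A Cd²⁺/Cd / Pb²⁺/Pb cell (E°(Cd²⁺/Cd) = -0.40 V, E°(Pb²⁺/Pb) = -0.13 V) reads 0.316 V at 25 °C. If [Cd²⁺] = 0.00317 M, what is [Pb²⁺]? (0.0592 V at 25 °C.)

0.11 M

From the Nernst equation, log Q = n(E° − E)/0.0592 = 2(0.27 − 0.316)/0.0592 = -1.554, so Q = 0.0279.
With Q = [Cd²⁺]/[Pb²⁺] and the known concentrations, [Pb²⁺] in the denominator gives [Pb²⁺] = 0.11 M.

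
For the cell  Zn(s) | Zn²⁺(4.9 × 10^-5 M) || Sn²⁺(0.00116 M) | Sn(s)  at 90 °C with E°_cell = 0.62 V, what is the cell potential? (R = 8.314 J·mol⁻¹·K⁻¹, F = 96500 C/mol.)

0.669 V

Balancing electrons gives n = 2; the reaction quotient is Q = [Zn²⁺]/[Sn²⁺] = 0.0422.
E = E° − (RT/nF) ln Q = 0.62 − (8.314×363)/(2×96500) × (-3.164) = 0.620 + 0.049 = 0.669 V.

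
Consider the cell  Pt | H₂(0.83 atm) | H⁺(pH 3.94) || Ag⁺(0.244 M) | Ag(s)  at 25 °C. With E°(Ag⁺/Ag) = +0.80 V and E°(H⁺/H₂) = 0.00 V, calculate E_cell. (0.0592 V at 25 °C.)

0.99 V

The Ag⁺/Ag couple is the cathode, so E°_cell = 0.80 V; n = 2.
[H⁺] = 10^(−3.94) = 1.1 × 10^-4 M, and Q = [H⁺]^2 / ([Ag⁺]^2·P(H₂)) = 2.67 × 10^-7.
E = E° − (0.0592/2) log Q = 0.80 − (0.0592/2)(-6.574) = 0.995 V.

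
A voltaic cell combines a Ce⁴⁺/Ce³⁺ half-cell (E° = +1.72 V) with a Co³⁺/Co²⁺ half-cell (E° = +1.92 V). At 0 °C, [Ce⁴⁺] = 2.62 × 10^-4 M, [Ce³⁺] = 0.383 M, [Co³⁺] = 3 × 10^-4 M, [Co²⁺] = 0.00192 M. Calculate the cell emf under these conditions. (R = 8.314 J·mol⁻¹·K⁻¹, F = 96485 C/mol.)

The Co³⁺/Co²⁺ couple has the higher reduction potential and acts as the cathode, so E°_cell = +1.92 − (+1.72) = 0.20 V.
Balancing electrons gives n = 1; the reaction quotient is Q = [Ce⁴⁺]·[Co²⁺]/([Ce³⁺]·[Co³⁺]) = 0.00438.
E = E° − (RT/nF) ln Q = 0.20 − (8.314×273)/(1×96485) × (-5.431) = 0.200 + 0.128 = 0.328 V.

0.328 V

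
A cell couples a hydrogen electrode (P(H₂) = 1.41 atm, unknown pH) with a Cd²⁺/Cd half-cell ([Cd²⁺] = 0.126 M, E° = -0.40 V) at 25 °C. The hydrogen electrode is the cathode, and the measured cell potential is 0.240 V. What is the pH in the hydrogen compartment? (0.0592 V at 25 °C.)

E°_cell = 0.40 V and n = 2.
log Q = n(E° − E)/0.0592 = 2×(0.40 − 0.240)/0.0592 = 5.405.
With Q = [Cd²⁺]·P(H₂) / [H⁺]^2, solving for [H⁺] gives log[H⁺] = -3.078, so pH = 3.08.

pH = 3.08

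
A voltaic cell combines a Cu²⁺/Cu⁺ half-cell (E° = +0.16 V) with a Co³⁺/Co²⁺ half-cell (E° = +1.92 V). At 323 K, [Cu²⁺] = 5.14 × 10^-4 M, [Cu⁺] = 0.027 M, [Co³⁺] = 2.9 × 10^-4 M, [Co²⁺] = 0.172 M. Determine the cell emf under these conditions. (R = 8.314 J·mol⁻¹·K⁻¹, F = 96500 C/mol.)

The Co³⁺/Co²⁺ couple has the higher reduction potential and acts as the cathode, so E°_cell = +1.92 − (+0.16) = 1.76 V.
Balancing electrons gives n = 1; the reaction quotient is Q = [Cu²⁺]·[Co²⁺]/([Cu⁺]·[Co³⁺]) = 11.3.
E = E° − (RT/nF) ln Q = 1.76 − (8.314×323)/(1×96500) × (2.424) = 1.760 − 0.067 = 1.693 V.

1.69 V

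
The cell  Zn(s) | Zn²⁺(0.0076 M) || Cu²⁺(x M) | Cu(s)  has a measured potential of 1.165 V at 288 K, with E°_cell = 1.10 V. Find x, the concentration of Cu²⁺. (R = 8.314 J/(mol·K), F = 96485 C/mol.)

From the Nernst equation, ln Q = nF(E° − E)/RT = 2×96485×(1.10 − 1.165)/(8.314×288) = -5.238, so Q = 0.00531.
With Q = [Zn²⁺]/[Cu²⁺] and the known concentrations, [Cu²⁺] in the denominator gives [Cu²⁺] = 1.4 M.

1.4 M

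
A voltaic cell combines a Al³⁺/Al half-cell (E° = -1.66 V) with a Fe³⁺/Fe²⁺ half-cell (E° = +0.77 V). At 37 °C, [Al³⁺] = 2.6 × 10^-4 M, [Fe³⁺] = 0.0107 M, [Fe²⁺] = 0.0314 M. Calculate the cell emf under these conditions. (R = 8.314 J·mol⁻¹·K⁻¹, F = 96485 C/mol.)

2.47 V

The Fe³⁺/Fe²⁺ couple has the higher reduction potential and acts as the cathode, so E°_cell = +0.77 − (-1.66) = 2.43 V.
Balancing electrons gives n = 3; the reaction quotient is Q = [Al³⁺]·[Fe²⁺]^3/[Fe³⁺]^3 = 0.00657.
E = E° − (RT/nF) ln Q = 2.43 − (8.314×310)/(3×96485) × (-5.025) = 2.430 + 0.045 = 2.475 V.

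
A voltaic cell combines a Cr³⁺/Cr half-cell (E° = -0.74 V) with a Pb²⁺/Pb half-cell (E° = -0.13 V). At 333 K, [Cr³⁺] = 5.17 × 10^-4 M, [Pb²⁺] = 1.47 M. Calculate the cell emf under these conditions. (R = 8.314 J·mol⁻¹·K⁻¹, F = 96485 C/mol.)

The Pb²⁺/Pb couple has the higher reduction potential and acts as the cathode, so E°_cell = -0.13 − (-0.74) = 0.61 V.
Balancing electrons gives n = 6; the reaction quotient is Q = [Cr³⁺]^2/[Pb²⁺]^3 = 8.41 × 10^-8.
E = E° − (RT/nF) ln Q = 0.61 − (8.314×333)/(6×96485) × (-16.291) = 0.610 + 0.078 = 0.688 V.

0.688 V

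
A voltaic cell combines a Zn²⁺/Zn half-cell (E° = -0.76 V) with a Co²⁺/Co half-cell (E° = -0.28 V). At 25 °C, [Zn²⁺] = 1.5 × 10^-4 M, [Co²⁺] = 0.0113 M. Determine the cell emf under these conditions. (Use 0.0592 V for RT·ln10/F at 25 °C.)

0.536 V

The Co²⁺/Co couple has the higher reduction potential and acts as the cathode, so E°_cell = -0.28 − (-0.76) = 0.48 V.
Balancing electrons gives n = 2; the reaction quotient is Q = [Zn²⁺]/[Co²⁺] = 0.0133.
At 25 °C, E = E° − (0.0592/n) log Q = 0.48 − (0.0592/2)(-1.877) = 0.480 + 0.056 = 0.536 V.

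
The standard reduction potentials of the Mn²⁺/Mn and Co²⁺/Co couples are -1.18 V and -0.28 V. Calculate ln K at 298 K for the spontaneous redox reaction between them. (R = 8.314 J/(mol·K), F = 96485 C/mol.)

ln K = 70.1

E°_cell = -0.28 − (-1.18) = 0.90 V, with n = 2 electrons transferred.
At equilibrium E = 0, so the Nernst equation gives ln K = nFE°/RT = (2)(96485)(0.90)/((8.314)(298)) = 70.10.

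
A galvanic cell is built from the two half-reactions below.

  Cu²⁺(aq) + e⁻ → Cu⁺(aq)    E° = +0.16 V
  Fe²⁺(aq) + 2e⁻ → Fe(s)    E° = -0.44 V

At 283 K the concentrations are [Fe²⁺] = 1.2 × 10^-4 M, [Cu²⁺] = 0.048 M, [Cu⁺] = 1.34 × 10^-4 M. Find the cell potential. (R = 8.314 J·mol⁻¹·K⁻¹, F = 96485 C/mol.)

0.853 V

The Cu²⁺/Cu⁺ couple has the higher reduction potential and acts as the cathode, so E°_cell = +0.16 − (-0.44) = 0.60 V.
Balancing electrons gives n = 2; the reaction quotient is Q = [Fe²⁺]·[Cu⁺]^2/[Cu²⁺]^2 = 9.35 × 10^-10.
E = E° − (RT/nF) ln Q = 0.60 − (8.314×283)/(2×96485) × (-20.790) = 0.600 + 0.253 = 0.853 V.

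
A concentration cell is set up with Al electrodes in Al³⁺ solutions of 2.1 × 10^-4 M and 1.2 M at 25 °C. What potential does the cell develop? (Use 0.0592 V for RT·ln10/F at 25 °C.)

0.074 V

Both half-cells are Al³⁺/Al, so E°_cell = 0. The concentrated side is the cathode; the cell reaction moves Al³⁺ from high to low concentration with n = 3.
Q = [Al³⁺]_dilute/[Al³⁺]_conc = 2.1 × 10^-4/1.2 = 1.75 × 10^-4.
E = 0 − (0.0592/3) log Q = −(0.0592/3)(-3.757) = 0.0741 V.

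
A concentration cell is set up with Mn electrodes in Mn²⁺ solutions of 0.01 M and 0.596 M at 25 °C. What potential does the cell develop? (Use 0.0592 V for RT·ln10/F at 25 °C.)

0.053 V

Both half-cells are Mn²⁺/Mn, so E°_cell = 0. The concentrated side is the cathode; the cell reaction moves Mn²⁺ from high to low concentration with n = 2.
Q = [Mn²⁺]_dilute/[Mn²⁺]_conc = 0.01/0.596 = 0.0168.
E = 0 − (0.0592/2) log Q = −(0.0592/2)(-1.775) = 0.0525 V.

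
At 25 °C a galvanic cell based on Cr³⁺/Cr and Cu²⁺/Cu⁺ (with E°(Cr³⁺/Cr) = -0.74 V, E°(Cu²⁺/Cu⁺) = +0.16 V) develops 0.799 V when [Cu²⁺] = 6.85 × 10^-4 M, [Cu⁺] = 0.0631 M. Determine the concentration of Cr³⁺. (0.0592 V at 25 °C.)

From the Nernst equation, log Q = n(E° − E)/0.0592 = 3(0.90 − 0.799)/0.0592 = 5.118, so Q = 1.31 × 10^5.
With Q = [Cr³⁺]·[Cu⁺]^3/[Cu²⁺]^3 and the known concentrations, [Cr³⁺] in the numerator gives [Cr³⁺] = 0.17 M.

0.17 M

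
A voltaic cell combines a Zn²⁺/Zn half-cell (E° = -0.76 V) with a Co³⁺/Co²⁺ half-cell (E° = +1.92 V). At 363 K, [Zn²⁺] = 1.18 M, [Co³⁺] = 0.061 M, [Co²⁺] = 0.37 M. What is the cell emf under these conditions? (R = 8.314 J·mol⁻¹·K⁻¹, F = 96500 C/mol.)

2.62 V

The Co³⁺/Co²⁺ couple has the higher reduction potential and acts as the cathode, so E°_cell = +1.92 − (-0.76) = 2.68 V.
Balancing electrons gives n = 2; the reaction quotient is Q = [Zn²⁺]·[Co²⁺]^2/[Co³⁺]^2 = 43.4.
E = E° − (RT/nF) ln Q = 2.68 − (8.314×363)/(2×96500) × (3.771) = 2.680 − 0.059 = 2.621 V.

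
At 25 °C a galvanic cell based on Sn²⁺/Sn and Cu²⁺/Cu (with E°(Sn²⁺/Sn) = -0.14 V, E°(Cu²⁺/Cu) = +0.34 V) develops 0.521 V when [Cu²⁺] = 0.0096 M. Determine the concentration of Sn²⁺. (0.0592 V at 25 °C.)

4 × 10^-4 M

From the Nernst equation, log Q = n(E° − E)/0.0592 = 2(0.48 − 0.521)/0.0592 = -1.385, so Q = 0.0412.
With Q = [Sn²⁺]/[Cu²⁺] and the known concentrations, [Sn²⁺] in the numerator gives [Sn²⁺] = 4 × 10^-4 M.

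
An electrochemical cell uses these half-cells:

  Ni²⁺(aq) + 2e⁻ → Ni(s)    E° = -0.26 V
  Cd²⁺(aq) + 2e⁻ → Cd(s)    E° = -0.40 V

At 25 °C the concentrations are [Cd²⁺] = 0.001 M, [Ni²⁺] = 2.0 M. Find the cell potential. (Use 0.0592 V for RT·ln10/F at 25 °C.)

0.238 V

The Ni²⁺/Ni couple has the higher reduction potential and acts as the cathode, so E°_cell = -0.26 − (-0.40) = 0.14 V.
Balancing electrons gives n = 2; the reaction quotient is Q = [Cd²⁺]/[Ni²⁺] = 5 × 10^-4.
At 25 °C, E = E° − (0.0592/n) log Q = 0.14 − (0.0592/2)(-3.301) = 0.140 + 0.098 = 0.238 V.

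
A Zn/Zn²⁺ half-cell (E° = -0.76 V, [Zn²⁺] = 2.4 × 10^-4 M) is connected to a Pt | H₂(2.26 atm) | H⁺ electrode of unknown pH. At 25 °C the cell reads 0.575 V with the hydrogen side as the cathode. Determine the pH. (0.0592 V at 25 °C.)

pH = 4.76

E°_cell = 0.76 V and n = 2.
log Q = n(E° − E)/0.0592 = 2×(0.76 − 0.575)/0.0592 = 6.250.
With Q = [Zn²⁺]·P(H₂) / [H⁺]^2, solving for [H⁺] gives log[H⁺] = -4.758, so pH = 4.76.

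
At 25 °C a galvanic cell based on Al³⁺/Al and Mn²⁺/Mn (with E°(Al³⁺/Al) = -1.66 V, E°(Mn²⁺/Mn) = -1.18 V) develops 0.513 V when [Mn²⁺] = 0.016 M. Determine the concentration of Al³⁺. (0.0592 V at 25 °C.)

4.3 × 10^-5 M

From the Nernst equation, log Q = n(E° − E)/0.0592 = 6(0.48 − 0.513)/0.0592 = -3.345, so Q = 4.52 × 10^-4.
With Q = [Al³⁺]^2/[Mn²⁺]^3 and the known concentrations, [Al³⁺]^2 in the numerator gives [Al³⁺] = 4.3 × 10^-5 M.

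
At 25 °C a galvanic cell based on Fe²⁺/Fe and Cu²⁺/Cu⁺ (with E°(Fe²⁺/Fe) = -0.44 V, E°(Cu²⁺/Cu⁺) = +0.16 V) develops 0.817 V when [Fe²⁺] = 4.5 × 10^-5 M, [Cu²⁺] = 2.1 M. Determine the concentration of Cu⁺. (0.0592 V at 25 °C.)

From the Nernst equation, log Q = n(E° − E)/0.0592 = 2(0.60 − 0.817)/0.0592 = -7.331, so Q = 4.67 × 10^-8.
With Q = [Fe²⁺]·[Cu⁺]^2/[Cu²⁺]^2 and the known concentrations, [Cu⁺]^2 in the numerator gives [Cu⁺] = 0.068 M.

0.068 M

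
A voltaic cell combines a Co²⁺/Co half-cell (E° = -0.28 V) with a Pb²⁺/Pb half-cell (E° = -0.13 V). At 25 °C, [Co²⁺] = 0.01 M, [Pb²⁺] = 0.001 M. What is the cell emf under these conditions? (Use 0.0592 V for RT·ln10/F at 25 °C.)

0.120 V

The Pb²⁺/Pb couple has the higher reduction potential and acts as the cathode, so E°_cell = -0.13 − (-0.28) = 0.15 V.
Balancing electrons gives n = 2; the reaction quotient is Q = [Co²⁺]/[Pb²⁺] = 10.0.
At 25 °C, E = E° − (0.0592/n) log Q = 0.15 − (0.0592/2)(1.000) = 0.150 − 0.030 = 0.120 V.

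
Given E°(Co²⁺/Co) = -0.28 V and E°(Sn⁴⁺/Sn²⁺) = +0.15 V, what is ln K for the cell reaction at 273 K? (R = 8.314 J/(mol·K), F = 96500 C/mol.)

E°_cell = +0.15 − (-0.28) = 0.43 V, with n = 2 electrons transferred.
At equilibrium E = 0, so the Nernst equation gives ln K = nFE°/RT = (2)(96500)(0.43)/((8.314)(273)) = 36.56.

ln K = 36.6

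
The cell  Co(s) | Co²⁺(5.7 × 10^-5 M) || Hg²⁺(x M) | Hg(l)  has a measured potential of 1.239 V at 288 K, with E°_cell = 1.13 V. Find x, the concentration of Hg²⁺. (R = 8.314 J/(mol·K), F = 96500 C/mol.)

From the Nernst equation, ln Q = nF(E° − E)/RT = 2×96500×(1.13 − 1.239)/(8.314×288) = -8.786, so Q = 1.53 × 10^-4.
With Q = [Co²⁺]/[Hg²⁺] and the known concentrations, [Hg²⁺] in the denominator gives [Hg²⁺] = 0.37 M.

0.37 M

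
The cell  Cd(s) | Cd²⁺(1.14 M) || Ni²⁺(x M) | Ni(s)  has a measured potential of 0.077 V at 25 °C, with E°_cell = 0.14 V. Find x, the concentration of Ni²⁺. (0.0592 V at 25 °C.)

0.0085 M

From the Nernst equation, log Q = n(E° − E)/0.0592 = 2(0.14 − 0.077)/0.0592 = 2.128, so Q = 134.
With Q = [Cd²⁺]/[Ni²⁺] and the known concentrations, [Ni²⁺] in the denominator gives [Ni²⁺] = 0.0085 M.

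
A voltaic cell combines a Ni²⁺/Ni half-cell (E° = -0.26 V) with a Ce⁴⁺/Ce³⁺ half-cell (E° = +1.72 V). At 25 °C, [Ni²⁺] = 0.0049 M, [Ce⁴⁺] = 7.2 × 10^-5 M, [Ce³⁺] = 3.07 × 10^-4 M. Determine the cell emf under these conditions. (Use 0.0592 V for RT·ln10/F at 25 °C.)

The Ce⁴⁺/Ce³⁺ couple has the higher reduction potential and acts as the cathode, so E°_cell = +1.72 − (-0.26) = 1.98 V.
Balancing electrons gives n = 2; the reaction quotient is Q = [Ni²⁺]·[Ce³⁺]^2/[Ce⁴⁺]^2 = 0.0891.
At 25 °C, E = E° − (0.0592/n) log Q = 1.98 − (0.0592/2)(-1.050) = 1.980 + 0.031 = 2.011 V.

2.01 V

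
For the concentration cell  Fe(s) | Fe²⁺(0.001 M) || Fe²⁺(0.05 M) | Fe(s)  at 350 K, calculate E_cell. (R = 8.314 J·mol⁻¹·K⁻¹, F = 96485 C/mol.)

Both half-cells are Fe²⁺/Fe, so E°_cell = 0. The concentrated side is the cathode; the cell reaction moves Fe²⁺ from high to low concentration with n = 2.
Q = [Fe²⁺]_dilute/[Fe²⁺]_conc = 0.001/0.05 = 0.0200.
E = 0 − (RT/nF) ln Q = −((8.314×350)/(2×96485))(-3.912) = 0.0590 V.

0.059 V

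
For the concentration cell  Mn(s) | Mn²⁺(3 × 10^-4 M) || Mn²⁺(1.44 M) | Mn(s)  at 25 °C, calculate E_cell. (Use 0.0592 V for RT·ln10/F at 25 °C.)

0.11 V

Both half-cells are Mn²⁺/Mn, so E°_cell = 0. The concentrated side is the cathode; the cell reaction moves Mn²⁺ from high to low concentration with n = 2.
Q = [Mn²⁺]_dilute/[Mn²⁺]_conc = 3 × 10^-4/1.44 = 2.08 × 10^-4.
E = 0 − (0.0592/2) log Q = −(0.0592/2)(-3.681) = 0.1090 V.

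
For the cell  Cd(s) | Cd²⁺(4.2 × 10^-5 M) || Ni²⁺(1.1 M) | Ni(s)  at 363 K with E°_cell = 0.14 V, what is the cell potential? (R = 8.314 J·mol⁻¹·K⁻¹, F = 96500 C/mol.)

Balancing electrons gives n = 2; the reaction quotient is Q = [Cd²⁺]/[Ni²⁺] = 3.82 × 10^-5.
E = E° − (RT/nF) ln Q = 0.14 − (8.314×363)/(2×96500) × (-10.173) = 0.140 + 0.159 = 0.299 V.

0.299 V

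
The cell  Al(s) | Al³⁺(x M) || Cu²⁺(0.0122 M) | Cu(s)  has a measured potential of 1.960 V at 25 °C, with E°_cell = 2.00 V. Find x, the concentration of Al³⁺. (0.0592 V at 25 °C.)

From the Nernst equation, log Q = n(E° − E)/0.0592 = 6(2.00 − 1.960)/0.0592 = 4.054, so Q = 1.13 × 10^4.
With Q = [Al³⁺]^2/[Cu²⁺]^3 and the known concentrations, [Al³⁺]^2 in the numerator gives [Al³⁺] = 0.14 M.

0.14 M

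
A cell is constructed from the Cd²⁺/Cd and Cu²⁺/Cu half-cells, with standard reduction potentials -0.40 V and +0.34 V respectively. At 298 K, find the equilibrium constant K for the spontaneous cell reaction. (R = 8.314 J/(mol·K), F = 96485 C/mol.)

1.1 × 10^25

E°_cell = +0.34 − (-0.40) = 0.74 V, with n = 2 electrons transferred.
At equilibrium E = 0, so the Nernst equation gives ln K = nFE°/RT = (2)(96485)(0.74)/((8.314)(298)) = 57.64.
K = e^57.64 = 1.1 × 10^25.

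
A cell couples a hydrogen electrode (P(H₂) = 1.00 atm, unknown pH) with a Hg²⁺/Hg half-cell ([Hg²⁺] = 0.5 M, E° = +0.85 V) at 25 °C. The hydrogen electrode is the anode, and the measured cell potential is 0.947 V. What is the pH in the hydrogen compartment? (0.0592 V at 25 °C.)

pH = 1.79

E°_cell = 0.85 V and n = 2.
log Q = n(E° − E)/0.0592 = 2×(0.85 − 0.947)/0.0592 = -3.277.
With Q = [H⁺]^2 / ([Hg²⁺]·P(H₂)), solving for [H⁺] gives log[H⁺] = -1.789, so pH = 1.79.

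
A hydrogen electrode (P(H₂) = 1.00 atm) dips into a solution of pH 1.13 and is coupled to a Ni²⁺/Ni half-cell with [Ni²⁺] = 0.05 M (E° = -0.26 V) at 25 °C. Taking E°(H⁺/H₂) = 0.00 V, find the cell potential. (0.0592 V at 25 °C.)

0.23 V

The hydrogen couple is the cathode, so E°_cell = 0.26 V; n = 2.
[H⁺] = 10^(−1.13) = 0.074 M, and Q = [Ni²⁺]·P(H₂) / [H⁺]^2 = 9.10.
E = E° − (0.0592/2) log Q = 0.26 − (0.0592/2)(0.959) = 0.232 V.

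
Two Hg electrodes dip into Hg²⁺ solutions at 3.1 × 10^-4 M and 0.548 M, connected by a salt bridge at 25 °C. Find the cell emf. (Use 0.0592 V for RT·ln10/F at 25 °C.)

Both half-cells are Hg²⁺/Hg, so E°_cell = 0. The concentrated side is the cathode; the cell reaction moves Hg²⁺ from high to low concentration with n = 2.
Q = [Hg²⁺]_dilute/[Hg²⁺]_conc = 3.1 × 10^-4/0.548 = 5.66 × 10^-4.
E = 0 − (0.0592/2) log Q = −(0.0592/2)(-3.247) = 0.0961 V.

0.096 V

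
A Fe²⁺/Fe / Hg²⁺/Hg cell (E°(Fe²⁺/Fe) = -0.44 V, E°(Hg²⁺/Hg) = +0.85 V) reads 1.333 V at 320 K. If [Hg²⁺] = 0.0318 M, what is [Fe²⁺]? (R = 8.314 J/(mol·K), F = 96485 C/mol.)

0.0014 M

From the Nernst equation, ln Q = nF(E° − E)/RT = 2×96485×(1.29 − 1.333)/(8.314×320) = -3.119, so Q = 0.0442.
With Q = [Fe²⁺]/[Hg²⁺] and the known concentrations, [Fe²⁺] in the numerator gives [Fe²⁺] = 0.0014 M.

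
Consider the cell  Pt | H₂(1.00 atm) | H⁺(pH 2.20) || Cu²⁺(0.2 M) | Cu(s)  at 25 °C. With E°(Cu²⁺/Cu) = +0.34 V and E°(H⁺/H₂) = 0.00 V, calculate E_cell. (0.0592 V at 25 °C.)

The Cu²⁺/Cu couple is the cathode, so E°_cell = 0.34 V; n = 2.
[H⁺] = 10^(−2.20) = 0.0063 M, and Q = [H⁺]^2 / ([Cu²⁺]·P(H₂)) = 1.99 × 10^-4.
E = E° − (0.0592/2) log Q = 0.34 − (0.0592/2)(-3.701) = 0.450 V.

0.45 V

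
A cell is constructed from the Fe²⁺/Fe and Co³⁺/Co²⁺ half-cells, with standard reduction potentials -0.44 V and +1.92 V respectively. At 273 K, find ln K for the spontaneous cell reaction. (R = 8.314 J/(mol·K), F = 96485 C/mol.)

ln K = 200.6

E°_cell = +1.92 − (-0.44) = 2.36 V, with n = 2 electrons transferred.
At equilibrium E = 0, so the Nernst equation gives ln K = nFE°/RT = (2)(96485)(2.36)/((8.314)(273)) = 200.65.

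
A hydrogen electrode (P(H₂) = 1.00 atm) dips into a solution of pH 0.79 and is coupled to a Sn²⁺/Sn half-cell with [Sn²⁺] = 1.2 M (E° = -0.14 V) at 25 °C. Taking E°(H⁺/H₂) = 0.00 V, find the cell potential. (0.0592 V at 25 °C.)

The hydrogen couple is the cathode, so E°_cell = 0.14 V; n = 2.
[H⁺] = 10^(−0.79) = 0.16 M, and Q = [Sn²⁺]·P(H₂) / [H⁺]^2 = 45.6.
E = E° − (0.0592/2) log Q = 0.14 − (0.0592/2)(1.659) = 0.091 V.

0.091 V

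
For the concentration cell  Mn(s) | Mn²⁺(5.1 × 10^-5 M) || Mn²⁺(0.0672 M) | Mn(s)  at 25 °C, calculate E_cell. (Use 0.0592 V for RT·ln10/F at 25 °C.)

Both half-cells are Mn²⁺/Mn, so E°_cell = 0. The concentrated side is the cathode; the cell reaction moves Mn²⁺ from high to low concentration with n = 2.
Q = [Mn²⁺]_dilute/[Mn²⁺]_conc = 5.1 × 10^-5/0.0672 = 7.59 × 10^-4.
E = 0 − (0.0592/2) log Q = −(0.0592/2)(-3.120) = 0.0924 V.

0.092 V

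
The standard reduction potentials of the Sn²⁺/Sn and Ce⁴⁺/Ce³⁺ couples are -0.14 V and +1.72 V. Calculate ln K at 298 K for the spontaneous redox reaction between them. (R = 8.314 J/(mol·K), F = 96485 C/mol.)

ln K = 144.9

E°_cell = +1.72 − (-0.14) = 1.86 V, with n = 2 electrons transferred.
At equilibrium E = 0, so the Nernst equation gives ln K = nFE°/RT = (2)(96485)(1.86)/((8.314)(298)) = 144.87.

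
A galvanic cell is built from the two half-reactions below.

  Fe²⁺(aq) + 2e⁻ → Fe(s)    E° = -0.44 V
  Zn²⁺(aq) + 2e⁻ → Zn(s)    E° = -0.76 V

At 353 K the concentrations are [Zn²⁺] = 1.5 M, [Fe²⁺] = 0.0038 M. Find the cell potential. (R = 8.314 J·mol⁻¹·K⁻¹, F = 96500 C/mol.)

The Fe²⁺/Fe couple has the higher reduction potential and acts as the cathode, so E°_cell = -0.44 − (-0.76) = 0.32 V.
Balancing electrons gives n = 2; the reaction quotient is Q = [Zn²⁺]/[Fe²⁺] = 395.
E = E° − (RT/nF) ln Q = 0.32 − (8.314×353)/(2×96500) × (5.978) = 0.320 − 0.091 = 0.229 V.

0.229 V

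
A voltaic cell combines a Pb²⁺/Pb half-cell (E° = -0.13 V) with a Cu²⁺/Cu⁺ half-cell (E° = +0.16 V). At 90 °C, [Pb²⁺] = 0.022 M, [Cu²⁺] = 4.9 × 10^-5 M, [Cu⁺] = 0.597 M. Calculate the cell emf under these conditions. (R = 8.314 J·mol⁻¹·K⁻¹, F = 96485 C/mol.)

The Cu²⁺/Cu⁺ couple has the higher reduction potential and acts as the cathode, so E°_cell = +0.16 − (-0.13) = 0.29 V.
Balancing electrons gives n = 2; the reaction quotient is Q = [Pb²⁺]·[Cu⁺]^2/[Cu²⁺]^2 = 3.27 × 10^6.
E = E° − (RT/nF) ln Q = 0.29 − (8.314×363)/(2×96485) × (14.999) = 0.290 − 0.235 = 0.055 V.

0.055 V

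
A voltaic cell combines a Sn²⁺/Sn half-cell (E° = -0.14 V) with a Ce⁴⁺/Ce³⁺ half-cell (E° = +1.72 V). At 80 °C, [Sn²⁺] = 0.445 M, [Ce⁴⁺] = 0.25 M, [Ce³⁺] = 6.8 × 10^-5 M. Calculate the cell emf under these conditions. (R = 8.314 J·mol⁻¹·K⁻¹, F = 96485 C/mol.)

2.12 V

The Ce⁴⁺/Ce³⁺ couple has the higher reduction potential and acts as the cathode, so E°_cell = +1.72 − (-0.14) = 1.86 V.
Balancing electrons gives n = 2; the reaction quotient is Q = [Sn²⁺]·[Ce³⁺]^2/[Ce⁴⁺]^2 = 3.29 × 10^-8.
E = E° − (RT/nF) ln Q = 1.86 − (8.314×353)/(2×96485) × (-17.229) = 1.860 + 0.262 = 2.122 V.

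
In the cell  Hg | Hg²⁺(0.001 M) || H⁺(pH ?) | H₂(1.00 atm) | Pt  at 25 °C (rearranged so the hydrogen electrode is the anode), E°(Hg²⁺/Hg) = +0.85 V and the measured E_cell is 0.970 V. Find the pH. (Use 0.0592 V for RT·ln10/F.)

pH = 3.53

E°_cell = 0.85 V and n = 2.
log Q = n(E° − E)/0.0592 = 2×(0.85 − 0.970)/0.0592 = -4.054.
With Q = [H⁺]^2 / ([Hg²⁺]·P(H₂)), solving for [H⁺] gives log[H⁺] = -3.527, so pH = 3.53.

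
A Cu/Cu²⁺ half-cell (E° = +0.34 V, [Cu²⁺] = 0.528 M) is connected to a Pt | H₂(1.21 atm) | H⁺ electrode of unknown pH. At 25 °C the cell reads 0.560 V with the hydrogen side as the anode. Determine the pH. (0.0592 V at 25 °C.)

pH = 3.81

E°_cell = 0.34 V and n = 2.
log Q = n(E° − E)/0.0592 = 2×(0.34 − 0.560)/0.0592 = -7.432.
With Q = [H⁺]^2 / ([Cu²⁺]·P(H₂)), solving for [H⁺] gives log[H⁺] = -3.814, so pH = 3.81.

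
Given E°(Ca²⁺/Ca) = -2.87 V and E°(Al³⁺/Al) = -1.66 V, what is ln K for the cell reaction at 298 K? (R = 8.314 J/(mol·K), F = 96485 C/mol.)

ln K = 282.7

E°_cell = -1.66 − (-2.87) = 1.21 V, with n = 6 electrons transferred.
At equilibrium E = 0, so the Nernst equation gives ln K = nFE°/RT = (6)(96485)(1.21)/((8.314)(298)) = 282.73.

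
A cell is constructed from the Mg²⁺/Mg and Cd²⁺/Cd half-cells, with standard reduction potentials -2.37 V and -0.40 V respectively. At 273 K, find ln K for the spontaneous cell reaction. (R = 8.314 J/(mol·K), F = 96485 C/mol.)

ln K = 167.5

E°_cell = -0.40 − (-2.37) = 1.97 V, with n = 2 electrons transferred.
At equilibrium E = 0, so the Nernst equation gives ln K = nFE°/RT = (2)(96485)(1.97)/((8.314)(273)) = 167.49.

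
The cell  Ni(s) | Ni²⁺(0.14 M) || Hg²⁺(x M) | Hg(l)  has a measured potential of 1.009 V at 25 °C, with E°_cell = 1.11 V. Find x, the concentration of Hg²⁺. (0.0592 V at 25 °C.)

From the Nernst equation, log Q = n(E° − E)/0.0592 = 2(1.11 − 1.009)/0.0592 = 3.412, so Q = 2580.
With Q = [Ni²⁺]/[Hg²⁺] and the known concentrations, [Hg²⁺] in the denominator gives [Hg²⁺] = 5.4 × 10^-5 M.

5.4 × 10^-5 M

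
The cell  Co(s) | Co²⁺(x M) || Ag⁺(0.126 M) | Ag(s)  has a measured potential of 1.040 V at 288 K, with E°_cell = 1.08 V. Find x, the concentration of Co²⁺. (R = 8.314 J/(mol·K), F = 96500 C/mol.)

0.4 M

From the Nernst equation, ln Q = nF(E° − E)/RT = 2×96500×(1.08 − 1.040)/(8.314×288) = 3.224, so Q = 25.1.
With Q = [Co²⁺]/[Ag⁺]^2 and the known concentrations, [Co²⁺] in the numerator gives [Co²⁺] = 0.4 M.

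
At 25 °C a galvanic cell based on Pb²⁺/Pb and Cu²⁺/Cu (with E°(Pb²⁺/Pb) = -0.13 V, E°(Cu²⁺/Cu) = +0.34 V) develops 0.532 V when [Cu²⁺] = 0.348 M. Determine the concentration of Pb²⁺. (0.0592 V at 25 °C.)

From the Nernst equation, log Q = n(E° − E)/0.0592 = 2(0.47 − 0.532)/0.0592 = -2.095, so Q = 0.00804.
With Q = [Pb²⁺]/[Cu²⁺] and the known concentrations, [Pb²⁺] in the numerator gives [Pb²⁺] = 0.0028 M.

0.0028 M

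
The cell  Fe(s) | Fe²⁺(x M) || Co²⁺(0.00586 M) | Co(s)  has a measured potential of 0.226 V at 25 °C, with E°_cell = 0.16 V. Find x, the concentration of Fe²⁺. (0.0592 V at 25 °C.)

From the Nernst equation, log Q = n(E° − E)/0.0592 = 2(0.16 − 0.226)/0.0592 = -2.230, so Q = 0.00589.
With Q = [Fe²⁺]/[Co²⁺] and the known concentrations, [Fe²⁺] in the numerator gives [Fe²⁺] = 3.5 × 10^-5 M.

3.5 × 10^-5 M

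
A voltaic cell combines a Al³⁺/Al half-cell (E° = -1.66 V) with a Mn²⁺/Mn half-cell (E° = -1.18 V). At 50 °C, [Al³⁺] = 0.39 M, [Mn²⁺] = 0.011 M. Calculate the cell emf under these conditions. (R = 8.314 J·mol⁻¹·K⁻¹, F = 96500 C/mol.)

The Mn²⁺/Mn couple has the higher reduction potential and acts as the cathode, so E°_cell = -1.18 − (-1.66) = 0.48 V.
Balancing electrons gives n = 6; the reaction quotient is Q = [Al³⁺]^2/[Mn²⁺]^3 = 1.14 × 10^5.
E = E° − (RT/nF) ln Q = 0.48 − (8.314×323)/(6×96500) × (11.646) = 0.480 − 0.054 = 0.426 V.

0.426 V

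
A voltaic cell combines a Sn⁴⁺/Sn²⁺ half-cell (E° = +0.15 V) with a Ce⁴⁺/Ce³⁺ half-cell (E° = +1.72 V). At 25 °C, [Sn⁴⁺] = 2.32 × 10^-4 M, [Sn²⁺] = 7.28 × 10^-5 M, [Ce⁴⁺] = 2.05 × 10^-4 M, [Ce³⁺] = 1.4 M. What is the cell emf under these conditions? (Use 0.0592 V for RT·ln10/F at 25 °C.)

The Ce⁴⁺/Ce³⁺ couple has the higher reduction potential and acts as the cathode, so E°_cell = +1.72 − (+0.15) = 1.57 V.
Balancing electrons gives n = 2; the reaction quotient is Q = [Sn⁴⁺]·[Ce³⁺]^2/([Sn²⁺]·[Ce⁴⁺]^2) = 1.49 × 10^8.
At 25 °C, E = E° − (0.0592/n) log Q = 1.57 − (0.0592/2)(8.172) = 1.570 − 0.242 = 1.328 V.

1.33 V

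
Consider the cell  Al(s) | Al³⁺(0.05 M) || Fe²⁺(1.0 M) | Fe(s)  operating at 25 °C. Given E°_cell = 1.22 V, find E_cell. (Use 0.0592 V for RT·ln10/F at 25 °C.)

Balancing electrons gives n = 6; the reaction quotient is Q = [Al³⁺]^2/[Fe²⁺]^3 = 0.00250.
At 25 °C, E = E° − (0.0592/n) log Q = 1.22 − (0.0592/6)(-2.602) = 1.220 + 0.026 = 1.246 V.

1.25 V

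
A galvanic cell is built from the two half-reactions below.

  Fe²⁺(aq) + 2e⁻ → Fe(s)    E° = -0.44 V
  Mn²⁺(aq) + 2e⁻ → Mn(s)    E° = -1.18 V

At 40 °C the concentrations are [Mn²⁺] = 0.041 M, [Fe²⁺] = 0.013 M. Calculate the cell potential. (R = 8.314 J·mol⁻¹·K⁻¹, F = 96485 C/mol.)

The Fe²⁺/Fe couple has the higher reduction potential and acts as the cathode, so E°_cell = -0.44 − (-1.18) = 0.74 V.
Balancing electrons gives n = 2; the reaction quotient is Q = [Mn²⁺]/[Fe²⁺] = 3.15.
E = E° − (RT/nF) ln Q = 0.74 − (8.314×313)/(2×96485) × (1.149) = 0.740 − 0.015 = 0.725 V.

0.725 V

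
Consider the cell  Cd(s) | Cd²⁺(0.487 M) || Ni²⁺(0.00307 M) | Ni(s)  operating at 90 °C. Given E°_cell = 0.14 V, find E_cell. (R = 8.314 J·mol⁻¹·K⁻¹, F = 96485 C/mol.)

Balancing electrons gives n = 2; the reaction quotient is Q = [Cd²⁺]/[Ni²⁺] = 159.
E = E° − (RT/nF) ln Q = 0.14 − (8.314×363)/(2×96485) × (5.067) = 0.140 − 0.079 = 0.061 V.

0.061 V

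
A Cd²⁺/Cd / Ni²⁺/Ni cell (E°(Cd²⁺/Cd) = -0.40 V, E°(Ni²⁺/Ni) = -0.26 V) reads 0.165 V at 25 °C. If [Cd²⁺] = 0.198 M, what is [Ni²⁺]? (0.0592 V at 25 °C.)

1.4 M

From the Nernst equation, log Q = n(E° − E)/0.0592 = 2(0.14 − 0.165)/0.0592 = -0.845, so Q = 0.143.
With Q = [Cd²⁺]/[Ni²⁺] and the known concentrations, [Ni²⁺] in the denominator gives [Ni²⁺] = 1.4 M.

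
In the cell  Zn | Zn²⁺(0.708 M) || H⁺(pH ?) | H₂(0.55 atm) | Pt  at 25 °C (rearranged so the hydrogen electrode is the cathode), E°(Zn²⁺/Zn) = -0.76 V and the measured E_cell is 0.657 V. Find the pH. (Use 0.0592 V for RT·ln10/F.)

E°_cell = 0.76 V and n = 2.
log Q = n(E° − E)/0.0592 = 2×(0.76 − 0.657)/0.0592 = 3.480.
With Q = [Zn²⁺]·P(H₂) / [H⁺]^2, solving for [H⁺] gives log[H⁺] = -1.945, so pH = 1.94.

pH = 1.94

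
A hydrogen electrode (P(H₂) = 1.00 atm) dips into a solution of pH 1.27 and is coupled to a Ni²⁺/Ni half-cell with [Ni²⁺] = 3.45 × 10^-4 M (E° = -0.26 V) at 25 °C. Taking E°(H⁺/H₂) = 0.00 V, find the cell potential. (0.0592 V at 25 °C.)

The hydrogen couple is the cathode, so E°_cell = 0.26 V; n = 2.
[H⁺] = 10^(−1.27) = 0.054 M, and Q = [Ni²⁺]·P(H₂) / [H⁺]^2 = 0.120.
E = E° − (0.0592/2) log Q = 0.26 − (0.0592/2)(-0.922) = 0.287 V.

0.29 V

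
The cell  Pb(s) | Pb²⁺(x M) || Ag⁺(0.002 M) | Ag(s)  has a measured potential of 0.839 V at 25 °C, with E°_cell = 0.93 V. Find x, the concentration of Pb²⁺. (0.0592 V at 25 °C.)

From the Nernst equation, log Q = n(E° − E)/0.0592 = 2(0.93 − 0.839)/0.0592 = 3.074, so Q = 1190.
With Q = [Pb²⁺]/[Ag⁺]^2 and the known concentrations, [Pb²⁺] in the numerator gives [Pb²⁺] = 0.0047 M.

0.0047 M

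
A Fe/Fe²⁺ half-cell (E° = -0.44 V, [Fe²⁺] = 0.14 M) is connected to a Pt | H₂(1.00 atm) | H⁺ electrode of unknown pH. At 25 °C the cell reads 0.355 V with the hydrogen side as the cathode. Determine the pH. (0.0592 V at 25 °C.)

pH = 1.86

E°_cell = 0.44 V and n = 2.
log Q = n(E° − E)/0.0592 = 2×(0.44 − 0.355)/0.0592 = 2.872.
With Q = [Fe²⁺]·P(H₂) / [H⁺]^2, solving for [H⁺] gives log[H⁺] = -1.863, so pH = 1.86.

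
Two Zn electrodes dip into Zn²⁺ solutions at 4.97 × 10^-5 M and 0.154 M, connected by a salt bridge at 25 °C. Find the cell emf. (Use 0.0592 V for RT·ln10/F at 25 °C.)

0.10 V

Both half-cells are Zn²⁺/Zn, so E°_cell = 0. The concentrated side is the cathode; the cell reaction moves Zn²⁺ from high to low concentration with n = 2.
Q = [Zn²⁺]_dilute/[Zn²⁺]_conc = 4.97 × 10^-5/0.154 = 3.23 × 10^-4.
E = 0 − (0.0592/2) log Q = −(0.0592/2)(-3.491) = 0.1033 V.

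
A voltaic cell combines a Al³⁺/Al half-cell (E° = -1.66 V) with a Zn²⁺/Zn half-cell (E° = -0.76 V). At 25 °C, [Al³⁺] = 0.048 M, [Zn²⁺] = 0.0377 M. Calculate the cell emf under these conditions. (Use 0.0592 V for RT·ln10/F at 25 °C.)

0.884 V

The Zn²⁺/Zn couple has the higher reduction potential and acts as the cathode, so E°_cell = -0.76 − (-1.66) = 0.90 V.
Balancing electrons gives n = 6; the reaction quotient is Q = [Al³⁺]^2/[Zn²⁺]^3 = 43.0.
At 25 °C, E = E° − (0.0592/n) log Q = 0.90 − (0.0592/6)(1.633) = 0.900 − 0.016 = 0.884 V.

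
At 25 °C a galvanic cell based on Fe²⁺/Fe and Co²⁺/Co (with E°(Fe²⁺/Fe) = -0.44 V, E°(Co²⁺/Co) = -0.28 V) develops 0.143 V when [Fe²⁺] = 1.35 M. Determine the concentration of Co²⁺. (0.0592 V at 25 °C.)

From the Nernst equation, log Q = n(E° − E)/0.0592 = 2(0.16 − 0.143)/0.0592 = 0.574, so Q = 3.75.
With Q = [Fe²⁺]/[Co²⁺] and the known concentrations, [Co²⁺] in the denominator gives [Co²⁺] = 0.36 M.

0.36 M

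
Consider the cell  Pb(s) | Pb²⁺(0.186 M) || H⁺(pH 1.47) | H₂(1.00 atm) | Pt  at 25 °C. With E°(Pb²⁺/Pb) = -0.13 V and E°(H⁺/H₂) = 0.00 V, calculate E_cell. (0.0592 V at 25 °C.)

The hydrogen couple is the cathode, so E°_cell = 0.13 V; n = 2.
[H⁺] = 10^(−1.47) = 0.034 M, and Q = [Pb²⁺]·P(H₂) / [H⁺]^2 = 162.
E = E° − (0.0592/2) log Q = 0.13 − (0.0592/2)(2.210) = 0.065 V.

0.065 V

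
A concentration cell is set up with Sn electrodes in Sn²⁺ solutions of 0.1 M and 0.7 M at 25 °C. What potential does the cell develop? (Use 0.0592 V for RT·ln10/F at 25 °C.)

Both half-cells are Sn²⁺/Sn, so E°_cell = 0. The concentrated side is the cathode; the cell reaction moves Sn²⁺ from high to low concentration with n = 2.
Q = [Sn²⁺]_dilute/[Sn²⁺]_conc = 0.1/0.7 = 0.143.
E = 0 − (0.0592/2) log Q = −(0.0592/2)(-0.845) = 0.0250 V.

0.025 V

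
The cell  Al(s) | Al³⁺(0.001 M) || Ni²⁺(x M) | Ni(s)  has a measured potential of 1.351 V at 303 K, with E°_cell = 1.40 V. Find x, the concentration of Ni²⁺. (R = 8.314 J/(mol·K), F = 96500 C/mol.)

2.3 × 10^-4 M

From the Nernst equation, ln Q = nF(E° − E)/RT = 6×96500×(1.40 − 1.351)/(8.314×303) = 11.262, so Q = 7.78 × 10^4.
With Q = [Al³⁺]^2/[Ni²⁺]^3 and the known concentrations, [Ni²⁺]^3 in the denominator gives [Ni²⁺] = 2.3 × 10^-4 M.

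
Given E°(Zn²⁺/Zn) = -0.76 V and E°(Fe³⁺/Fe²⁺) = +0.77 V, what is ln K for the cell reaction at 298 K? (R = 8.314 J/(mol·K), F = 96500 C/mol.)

ln K = 119.2

E°_cell = +0.77 − (-0.76) = 1.53 V, with n = 2 electrons transferred.
At equilibrium E = 0, so the Nernst equation gives ln K = nFE°/RT = (2)(96500)(1.53)/((8.314)(298)) = 119.19.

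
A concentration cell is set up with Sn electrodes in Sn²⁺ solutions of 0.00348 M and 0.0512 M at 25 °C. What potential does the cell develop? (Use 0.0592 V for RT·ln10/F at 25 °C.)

Both half-cells are Sn²⁺/Sn, so E°_cell = 0. The concentrated side is the cathode; the cell reaction moves Sn²⁺ from high to low concentration with n = 2.
Q = [Sn²⁺]_dilute/[Sn²⁺]_conc = 0.00348/0.0512 = 0.0680.
E = 0 − (0.0592/2) log Q = −(0.0592/2)(-1.168) = 0.0346 V.

0.035 V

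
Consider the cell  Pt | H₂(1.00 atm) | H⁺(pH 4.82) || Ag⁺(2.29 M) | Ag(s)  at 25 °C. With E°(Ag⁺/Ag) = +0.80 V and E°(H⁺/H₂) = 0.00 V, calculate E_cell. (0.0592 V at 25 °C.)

1.11 V

The Ag⁺/Ag couple is the cathode, so E°_cell = 0.80 V; n = 2.
[H⁺] = 10^(−4.82) = 1.5 × 10^-5 M, and Q = [H⁺]^2 / ([Ag⁺]^2·P(H₂)) = 4.37 × 10^-11.
E = E° − (0.0592/2) log Q = 0.80 − (0.0592/2)(-10.360) = 1.107 V.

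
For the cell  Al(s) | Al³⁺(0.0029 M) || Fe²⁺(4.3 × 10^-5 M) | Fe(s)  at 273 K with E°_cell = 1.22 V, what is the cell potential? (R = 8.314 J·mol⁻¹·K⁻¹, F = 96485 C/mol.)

1.15 V

Balancing electrons gives n = 6; the reaction quotient is Q = [Al³⁺]^2/[Fe²⁺]^3 = 1.06 × 10^8.
E = E° − (RT/nF) ln Q = 1.22 − (8.314×273)/(6×96485) × (18.477) = 1.220 − 0.072 = 1.148 V.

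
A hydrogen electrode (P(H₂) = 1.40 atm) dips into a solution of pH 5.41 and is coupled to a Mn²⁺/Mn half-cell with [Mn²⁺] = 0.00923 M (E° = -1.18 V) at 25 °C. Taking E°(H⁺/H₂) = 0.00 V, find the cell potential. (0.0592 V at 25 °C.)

The hydrogen couple is the cathode, so E°_cell = 1.18 V; n = 2.
[H⁺] = 10^(−5.41) = 3.9 × 10^-6 M, and Q = [Mn²⁺]·P(H₂) / [H⁺]^2 = 8.54 × 10^8.
E = E° − (0.0592/2) log Q = 1.18 − (0.0592/2)(8.931) = 0.916 V.

0.92 V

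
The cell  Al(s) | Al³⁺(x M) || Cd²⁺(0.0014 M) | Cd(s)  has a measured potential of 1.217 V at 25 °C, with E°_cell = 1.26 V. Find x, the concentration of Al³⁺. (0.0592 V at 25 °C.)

0.0079 M

From the Nernst equation, log Q = n(E° − E)/0.0592 = 6(1.26 − 1.217)/0.0592 = 4.358, so Q = 2.28 × 10^4.
With Q = [Al³⁺]^2/[Cd²⁺]^3 and the known concentrations, [Al³⁺]^2 in the numerator gives [Al³⁺] = 0.0079 M.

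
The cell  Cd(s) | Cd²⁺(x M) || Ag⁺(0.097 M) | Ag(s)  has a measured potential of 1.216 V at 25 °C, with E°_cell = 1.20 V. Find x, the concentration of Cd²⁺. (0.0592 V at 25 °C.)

From the Nernst equation, log Q = n(E° − E)/0.0592 = 2(1.20 − 1.216)/0.0592 = -0.541, so Q = 0.288.
With Q = [Cd²⁺]/[Ag⁺]^2 and the known concentrations, [Cd²⁺] in the numerator gives [Cd²⁺] = 0.0027 M.

0.0027 M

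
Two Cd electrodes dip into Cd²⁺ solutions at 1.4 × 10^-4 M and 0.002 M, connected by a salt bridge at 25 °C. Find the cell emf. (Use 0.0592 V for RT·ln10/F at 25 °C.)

Both half-cells are Cd²⁺/Cd, so E°_cell = 0. The concentrated side is the cathode; the cell reaction moves Cd²⁺ from high to low concentration with n = 2.
Q = [Cd²⁺]_dilute/[Cd²⁺]_conc = 1.4 × 10^-4/0.002 = 0.0700.
E = 0 − (0.0592/2) log Q = −(0.0592/2)(-1.155) = 0.0342 V.

0.034 V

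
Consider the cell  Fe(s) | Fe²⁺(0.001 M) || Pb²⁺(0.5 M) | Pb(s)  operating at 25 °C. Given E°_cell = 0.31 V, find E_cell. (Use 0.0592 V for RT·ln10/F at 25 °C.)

Balancing electrons gives n = 2; the reaction quotient is Q = [Fe²⁺]/[Pb²⁺] = 0.00200.
At 25 °C, E = E° − (0.0592/n) log Q = 0.31 − (0.0592/2)(-2.699) = 0.310 + 0.080 = 0.390 V.

0.390 V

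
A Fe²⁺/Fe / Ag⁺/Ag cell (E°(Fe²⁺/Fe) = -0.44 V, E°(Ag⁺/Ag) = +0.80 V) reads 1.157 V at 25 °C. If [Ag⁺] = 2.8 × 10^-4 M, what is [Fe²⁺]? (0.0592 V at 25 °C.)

From the Nernst equation, log Q = n(E° − E)/0.0592 = 2(1.24 − 1.157)/0.0592 = 2.804, so Q = 637.
With Q = [Fe²⁺]/[Ag⁺]^2 and the known concentrations, [Fe²⁺] in the numerator gives [Fe²⁺] = 5 × 10^-5 M.

5 × 10^-5 M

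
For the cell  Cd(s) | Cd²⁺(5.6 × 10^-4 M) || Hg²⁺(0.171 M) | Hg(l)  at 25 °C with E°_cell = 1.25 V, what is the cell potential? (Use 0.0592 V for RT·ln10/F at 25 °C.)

Balancing electrons gives n = 2; the reaction quotient is Q = [Cd²⁺]/[Hg²⁺] = 0.00327.
At 25 °C, E = E° − (0.0592/n) log Q = 1.25 − (0.0592/2)(-2.485) = 1.250 + 0.074 = 1.324 V.

1.32 V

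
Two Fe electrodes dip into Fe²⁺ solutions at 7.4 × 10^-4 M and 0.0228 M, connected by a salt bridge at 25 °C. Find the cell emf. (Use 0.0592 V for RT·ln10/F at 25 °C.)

Both half-cells are Fe²⁺/Fe, so E°_cell = 0. The concentrated side is the cathode; the cell reaction moves Fe²⁺ from high to low concentration with n = 2.
Q = [Fe²⁺]_dilute/[Fe²⁺]_conc = 7.4 × 10^-4/0.0228 = 0.0325.
E = 0 − (0.0592/2) log Q = −(0.0592/2)(-1.489) = 0.0441 V.

0.044 V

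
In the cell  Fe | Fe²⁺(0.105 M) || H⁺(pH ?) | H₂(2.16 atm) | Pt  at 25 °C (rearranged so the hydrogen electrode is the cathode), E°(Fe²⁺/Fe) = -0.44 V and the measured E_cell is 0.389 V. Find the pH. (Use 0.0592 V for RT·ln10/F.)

pH = 1.18

E°_cell = 0.44 V and n = 2.
log Q = n(E° − E)/0.0592 = 2×(0.44 − 0.389)/0.0592 = 1.723.
With Q = [Fe²⁺]·P(H₂) / [H⁺]^2, solving for [H⁺] gives log[H⁺] = -1.184, so pH = 1.18.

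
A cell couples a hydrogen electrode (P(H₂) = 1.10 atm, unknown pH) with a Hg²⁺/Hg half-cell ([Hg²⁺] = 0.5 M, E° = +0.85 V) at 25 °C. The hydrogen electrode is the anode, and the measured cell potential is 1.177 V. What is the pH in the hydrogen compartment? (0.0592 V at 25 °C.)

pH = 5.65

E°_cell = 0.85 V and n = 2.
log Q = n(E° − E)/0.0592 = 2×(0.85 − 1.177)/0.0592 = -11.047.
With Q = [H⁺]^2 / ([Hg²⁺]·P(H₂)), solving for [H⁺] gives log[H⁺] = -5.653, so pH = 5.65.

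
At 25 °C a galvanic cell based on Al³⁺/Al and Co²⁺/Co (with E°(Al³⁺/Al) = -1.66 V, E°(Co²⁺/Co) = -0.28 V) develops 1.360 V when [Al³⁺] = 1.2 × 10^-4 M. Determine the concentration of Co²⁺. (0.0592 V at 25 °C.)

5.1 × 10^-4 M

From the Nernst equation, log Q = n(E° − E)/0.0592 = 6(1.38 − 1.360)/0.0592 = 2.027, so Q = 106.
With Q = [Al³⁺]^2/[Co²⁺]^3 and the known concentrations, [Co²⁺]^3 in the denominator gives [Co²⁺] = 5.1 × 10^-4 M.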